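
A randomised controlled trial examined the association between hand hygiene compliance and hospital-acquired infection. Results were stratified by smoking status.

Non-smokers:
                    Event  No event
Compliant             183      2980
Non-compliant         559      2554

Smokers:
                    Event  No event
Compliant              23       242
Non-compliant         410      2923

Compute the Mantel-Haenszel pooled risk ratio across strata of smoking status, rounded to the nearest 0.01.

0.36

RR_MH = Σ(aᵢ·n₀ᵢ/nᵢ) / Σ(cᵢ·n₁ᵢ/nᵢ), with n₁ᵢ = aᵢ+bᵢ (exposed), n₀ᵢ = cᵢ+dᵢ (unexposed), nᵢ = n₁ᵢ+n₀ᵢ.
Stratum 1 (Non-smokers): n₁ = 3163, n₀ = 3113, n = 6276; a·n₀/n = 183·3113/6276 = 90.7710; c·n₁/n = 559·3163/6276 = 281.7267
Stratum 2 (Smokers): n₁ = 265, n₀ = 3333, n = 3598; a·n₀/n = 23·3333/3598 = 21.3060; c·n₁/n = 410·265/3598 = 30.1973
RR_MH = (90.7710 + 21.3060) / (281.7267 + 30.1973) = 112.0770 / 311.9241 = 0.35931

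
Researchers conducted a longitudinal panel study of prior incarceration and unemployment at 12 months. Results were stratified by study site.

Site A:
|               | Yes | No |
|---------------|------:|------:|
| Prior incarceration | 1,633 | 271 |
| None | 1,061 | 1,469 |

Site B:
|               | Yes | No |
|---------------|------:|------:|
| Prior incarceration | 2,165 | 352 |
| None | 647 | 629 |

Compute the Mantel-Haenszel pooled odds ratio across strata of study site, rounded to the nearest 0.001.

7.207

OR_MH = Σ(aᵢdᵢ/nᵢ) / Σ(bᵢcᵢ/nᵢ), where nᵢ is the stratum total.
Stratum 1 (Site A): n = 4434; a·d/n = 1633·1469/4434 = 541.0187; b·c/n = 271·1061/4434 = 64.8469
Stratum 2 (Site B): n = 3793; a·d/n = 2165·629/3793 = 359.0258; b·c/n = 352·647/3793 = 60.0432
OR_MH = (541.0187 + 359.0258) / (64.8469 + 60.0432) = 900.0446 / 124.8901 = 7.20669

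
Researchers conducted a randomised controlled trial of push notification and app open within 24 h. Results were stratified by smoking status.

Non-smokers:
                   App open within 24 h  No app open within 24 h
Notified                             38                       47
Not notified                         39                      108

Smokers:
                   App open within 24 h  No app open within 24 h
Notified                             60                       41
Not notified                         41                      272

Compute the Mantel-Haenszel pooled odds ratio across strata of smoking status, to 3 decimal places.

OR_MH = Σ(aᵢdᵢ/nᵢ) / Σ(bᵢcᵢ/nᵢ), where nᵢ is the stratum total.
Stratum 1 (Non-smokers): n = 232; a·d/n = 38·108/232 = 17.6897; b·c/n = 47·39/232 = 7.9009
Stratum 2 (Smokers): n = 414; a·d/n = 60·272/414 = 39.4203; b·c/n = 41·41/414 = 4.0604
OR_MH = (17.6897 + 39.4203) / (7.9009 + 4.0604) = 57.1099 / 11.9612 = 4.77458

4.775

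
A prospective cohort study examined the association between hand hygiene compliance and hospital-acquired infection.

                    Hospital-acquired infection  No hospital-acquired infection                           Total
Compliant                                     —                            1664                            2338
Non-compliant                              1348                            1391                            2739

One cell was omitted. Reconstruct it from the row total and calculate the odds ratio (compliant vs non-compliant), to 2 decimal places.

0.42

The missing cell is in the exposed row: 2338 − 1664 = 674.
So a = 674, b = 1664, c = 1348, d = 1391.
OR = (a·d)/(b·c) = (674 × 1391) / (1664 × 1348) = 937534 / 2243072 = 0.41797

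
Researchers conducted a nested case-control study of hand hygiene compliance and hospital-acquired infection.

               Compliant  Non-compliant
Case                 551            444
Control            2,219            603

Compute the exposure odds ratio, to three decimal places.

Reading the table with exposure as columns: a = 551 (Compliant, case), b = 2219 (Compliant, non-case), c = 444 (Non-compliant, case), d = 603.
OR = (a·d)/(b·c) = (551 × 603) / (2219 × 444) = 332253 / 985236 = 0.33723
Exposure is associated with lower odds of hospital-acquired infection (OR = 0.34 < 1).

0.337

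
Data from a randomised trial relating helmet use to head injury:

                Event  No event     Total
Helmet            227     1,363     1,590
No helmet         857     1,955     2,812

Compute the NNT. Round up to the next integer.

Risk in treated group = 227/1590 = 0.14277; risk in control = 857/2812 = 0.30477.
Absolute risk reduction = 0.30477 − 0.14277 = 0.16200
NNT = 1 / ARR = 1 / 0.16200 = 6.173 → round up → 7

7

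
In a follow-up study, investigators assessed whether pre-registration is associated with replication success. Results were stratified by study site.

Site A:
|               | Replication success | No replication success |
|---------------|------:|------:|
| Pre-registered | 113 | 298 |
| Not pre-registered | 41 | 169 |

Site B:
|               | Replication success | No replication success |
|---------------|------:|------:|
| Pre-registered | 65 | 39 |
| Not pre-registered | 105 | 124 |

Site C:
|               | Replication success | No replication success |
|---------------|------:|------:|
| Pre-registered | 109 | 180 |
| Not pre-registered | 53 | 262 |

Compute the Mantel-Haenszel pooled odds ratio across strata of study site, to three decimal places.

2.140

OR_MH = Σ(aᵢdᵢ/nᵢ) / Σ(bᵢcᵢ/nᵢ), where nᵢ is the stratum total.
Stratum 1 (Site A): n = 621; a·d/n = 113·169/621 = 30.7520; b·c/n = 298·41/621 = 19.6747
Stratum 2 (Site B): n = 333; a·d/n = 65·124/333 = 24.2042; b·c/n = 39·105/333 = 12.2973
Stratum 3 (Site C): n = 604; a·d/n = 109·262/604 = 47.2815; b·c/n = 180·53/604 = 15.7947
OR_MH = (30.7520 + 24.2042 + 47.2815) / (19.6747 + 12.2973 + 15.7947) = 102.2377 / 47.7667 = 2.14035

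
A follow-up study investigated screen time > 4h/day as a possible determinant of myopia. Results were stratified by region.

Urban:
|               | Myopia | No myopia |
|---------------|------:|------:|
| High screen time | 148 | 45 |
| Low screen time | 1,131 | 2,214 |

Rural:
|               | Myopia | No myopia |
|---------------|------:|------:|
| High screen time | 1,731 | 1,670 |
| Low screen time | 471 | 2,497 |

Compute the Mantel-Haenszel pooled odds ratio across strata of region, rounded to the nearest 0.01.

OR_MH = Σ(aᵢdᵢ/nᵢ) / Σ(bᵢcᵢ/nᵢ), where nᵢ is the stratum total.
Stratum 1 (Urban): n = 3538; a·d/n = 148·2214/3538 = 92.6150; b·c/n = 45·1131/3538 = 14.3852
Stratum 2 (Rural): n = 6369; a·d/n = 1731·2497/6369 = 678.6477; b·c/n = 1670·471/6369 = 123.4998
OR_MH = (92.6150 + 678.6477) / (14.3852 + 123.4998) = 771.2627 / 137.8850 = 5.59352

5.59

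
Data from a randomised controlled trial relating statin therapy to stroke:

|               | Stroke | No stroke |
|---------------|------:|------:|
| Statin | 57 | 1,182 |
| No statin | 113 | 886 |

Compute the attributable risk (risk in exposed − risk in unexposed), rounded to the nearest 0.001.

-0.067

Cells: a = 57, b = 1182, c = 113, d = 886.
Risk in exposed = 57/1239 = 0.046005; risk in unexposed = 113/999 = 0.113113.
Risk difference = 0.046005 − 0.113113 = -0.067108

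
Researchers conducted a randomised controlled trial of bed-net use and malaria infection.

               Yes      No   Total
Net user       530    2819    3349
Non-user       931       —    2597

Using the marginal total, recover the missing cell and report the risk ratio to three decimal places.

0.441

The missing cell is in the unexposed row: 2597 − 931 = 1666.
So a = 530, b = 2819, c = 931, d = 1666.
RR = [a/(a+b)] / [c/(c+d)] = (530/3349) / (931/2597) = 0.15826/0.35849 = 0.44145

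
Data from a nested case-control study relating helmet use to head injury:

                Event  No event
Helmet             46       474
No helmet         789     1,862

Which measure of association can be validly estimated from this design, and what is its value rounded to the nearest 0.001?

Cells: a = 46, b = 474, c = 789, d = 1862.
This is a nested case-control study: participants were sampled on outcome status, so risks in the source population cannot be estimated directly — relative risk is not valid here. The odds ratio is the appropriate measure.
OR = (a·d)/(b·c) = (46 × 1862) / (474 × 789) = 85652 / 373986 = 0.22902

0.229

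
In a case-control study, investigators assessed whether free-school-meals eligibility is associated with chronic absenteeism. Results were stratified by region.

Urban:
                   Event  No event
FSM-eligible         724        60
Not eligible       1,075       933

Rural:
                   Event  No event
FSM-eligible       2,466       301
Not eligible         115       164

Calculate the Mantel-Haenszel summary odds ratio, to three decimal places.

OR_MH = Σ(aᵢdᵢ/nᵢ) / Σ(bᵢcᵢ/nᵢ), where nᵢ is the stratum total.
Stratum 1 (Urban): n = 2792; a·d/n = 724·933/2792 = 241.9384; b·c/n = 60·1075/2792 = 23.1017
Stratum 2 (Rural): n = 3046; a·d/n = 2466·164/3046 = 132.7722; b·c/n = 301·115/3046 = 11.3641
OR_MH = (241.9384 + 132.7722) / (23.1017 + 11.3641) = 374.7106 / 34.4658 = 10.87195

10.872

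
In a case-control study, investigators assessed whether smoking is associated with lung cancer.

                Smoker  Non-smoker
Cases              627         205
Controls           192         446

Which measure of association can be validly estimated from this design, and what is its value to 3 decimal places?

7.105

Reading the table with exposure as columns: a = 627 (Smoker, case), b = 192 (Smoker, non-case), c = 205 (Non-smoker, case), d = 446.
This is a case-control study: participants were sampled on outcome status, so risks in the source population cannot be estimated directly — relative risk is not valid here. The odds ratio is the appropriate measure.
OR = (a·d)/(b·c) = (627 × 446) / (192 × 205) = 279642 / 39360 = 7.10473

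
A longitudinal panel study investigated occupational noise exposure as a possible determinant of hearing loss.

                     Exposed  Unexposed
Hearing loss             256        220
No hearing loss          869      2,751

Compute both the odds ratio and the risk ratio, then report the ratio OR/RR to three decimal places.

1.199

Reading the table with exposure as columns: a = 256 (Exposed, case), b = 869 (Exposed, non-case), c = 220 (Unexposed, case), d = 2751.
OR = (256·2751)/(869·220) = 704256/191180 = 3.68373
Risk in exposed = 256/1125 = 0.22756; risk in unexposed = 220/2971 = 0.07405; RR = 3.07303
OR/RR = 3.68373 / 3.07303 = 1.19873
The outcome is not rare, so the OR lies further from 1 than the RR.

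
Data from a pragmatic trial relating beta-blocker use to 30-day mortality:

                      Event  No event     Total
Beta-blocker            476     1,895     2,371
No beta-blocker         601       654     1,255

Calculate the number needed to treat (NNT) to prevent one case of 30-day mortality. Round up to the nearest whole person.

4

Risk in treated group = 476/2371 = 0.20076; risk in control = 601/1255 = 0.47888.
Absolute risk reduction = 0.47888 − 0.20076 = 0.27813
NNT = 1 / ARR = 1 / 0.27813 = 3.596 → round up → 4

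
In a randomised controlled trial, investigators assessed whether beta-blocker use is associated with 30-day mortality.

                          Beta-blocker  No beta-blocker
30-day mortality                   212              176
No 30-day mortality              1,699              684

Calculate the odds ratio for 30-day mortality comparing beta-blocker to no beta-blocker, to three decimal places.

Reading the table with exposure as columns: a = 212 (Beta-blocker, case), b = 1699 (Beta-blocker, non-case), c = 176 (No beta-blocker, case), d = 684.
OR = (a·d)/(b·c) = (212 × 684) / (1699 × 176) = 145008 / 299024 = 0.48494
Exposure is associated with lower odds of 30-day mortality (OR = 0.48 < 1).

0.485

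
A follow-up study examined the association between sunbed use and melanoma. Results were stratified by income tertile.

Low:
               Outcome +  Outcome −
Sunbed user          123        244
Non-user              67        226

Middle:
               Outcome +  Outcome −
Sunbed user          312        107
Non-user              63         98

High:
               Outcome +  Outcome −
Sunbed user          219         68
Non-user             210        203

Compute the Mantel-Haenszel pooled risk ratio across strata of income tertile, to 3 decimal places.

RR_MH = Σ(aᵢ·n₀ᵢ/nᵢ) / Σ(cᵢ·n₁ᵢ/nᵢ), with n₁ᵢ = aᵢ+bᵢ (exposed), n₀ᵢ = cᵢ+dᵢ (unexposed), nᵢ = n₁ᵢ+n₀ᵢ.
Stratum 1 (Low): n₁ = 367, n₀ = 293, n = 660; a·n₀/n = 123·293/660 = 54.6045; c·n₁/n = 67·367/660 = 37.2561
Stratum 2 (Middle): n₁ = 419, n₀ = 161, n = 580; a·n₀/n = 312·161/580 = 86.6069; c·n₁/n = 63·419/580 = 45.5121
Stratum 3 (High): n₁ = 287, n₀ = 413, n = 700; a·n₀/n = 219·413/700 = 129.2100; c·n₁/n = 210·287/700 = 86.1000
RR_MH = (54.6045 + 86.6069 + 129.2100) / (37.2561 + 45.5121 + 86.1000) = 270.4214 / 168.8681 = 1.60138

1.601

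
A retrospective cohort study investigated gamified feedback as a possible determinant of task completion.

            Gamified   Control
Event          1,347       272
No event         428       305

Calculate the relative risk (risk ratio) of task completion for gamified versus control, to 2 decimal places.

Reading the table with exposure as columns: a = 1347 (Gamified, case), b = 428 (Gamified, non-case), c = 272 (Control, case), d = 305.
Risk in exposed = 1347/1775 = 0.75887; risk in unexposed = 272/577 = 0.47140.
RR = 0.75887 / 0.47140 = 1.60982
The risk among the exposed is 1.61 times that among the unexposed.

1.61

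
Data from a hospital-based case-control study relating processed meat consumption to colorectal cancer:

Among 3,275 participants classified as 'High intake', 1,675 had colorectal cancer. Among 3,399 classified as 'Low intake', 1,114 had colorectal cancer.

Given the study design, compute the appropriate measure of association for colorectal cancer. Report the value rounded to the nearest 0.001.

2.147

From the description: a = 1675, b = 1600, c = 1114, d = 2285.
This is a hospital-based case-control study: participants were sampled on outcome status, so risks in the source population cannot be estimated directly — relative risk is not valid here. The odds ratio is the appropriate measure.
OR = (a·d)/(b·c) = (1675 × 2285) / (1600 × 1114) = 3827375 / 1782400 = 2.14732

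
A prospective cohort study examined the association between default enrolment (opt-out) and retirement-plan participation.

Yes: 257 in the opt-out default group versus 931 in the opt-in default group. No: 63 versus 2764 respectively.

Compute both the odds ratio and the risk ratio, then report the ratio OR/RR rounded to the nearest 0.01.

From the description: a = 257, b = 63, c = 931, d = 2764.
OR = (257·2764)/(63·931) = 710348/58653 = 12.11103
Risk in exposed = 257/320 = 0.80312; risk in unexposed = 931/3695 = 0.25196; RR = 3.18748
OR/RR = 12.11103 / 3.18748 = 3.79956
The outcome is not rare, so the OR lies further from 1 than the RR.

3.80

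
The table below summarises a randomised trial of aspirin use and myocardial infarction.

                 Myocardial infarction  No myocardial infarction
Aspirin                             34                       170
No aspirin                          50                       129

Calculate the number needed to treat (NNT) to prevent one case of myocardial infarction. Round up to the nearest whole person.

Risk in treated group = 34/204 = 0.16667; risk in control = 50/179 = 0.27933.
Absolute risk reduction = 0.27933 − 0.16667 = 0.11266
NNT = 1 / ARR = 1 / 0.11266 = 8.876 → round up → 9

9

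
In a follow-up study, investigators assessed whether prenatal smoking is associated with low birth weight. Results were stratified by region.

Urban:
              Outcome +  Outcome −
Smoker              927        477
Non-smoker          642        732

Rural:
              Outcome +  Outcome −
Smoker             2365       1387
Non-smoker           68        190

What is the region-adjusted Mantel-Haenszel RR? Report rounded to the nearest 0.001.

1.573

RR_MH = Σ(aᵢ·n₀ᵢ/nᵢ) / Σ(cᵢ·n₁ᵢ/nᵢ), with n₁ᵢ = aᵢ+bᵢ (exposed), n₀ᵢ = cᵢ+dᵢ (unexposed), nᵢ = n₁ᵢ+n₀ᵢ.
Stratum 1 (Urban): n₁ = 1404, n₀ = 1374, n = 2778; a·n₀/n = 927·1374/2778 = 458.4946; c·n₁/n = 642·1404/2778 = 324.4665
Stratum 2 (Rural): n₁ = 3752, n₀ = 258, n = 4010; a·n₀/n = 2365·258/4010 = 152.1621; c·n₁/n = 68·3752/4010 = 63.6249
RR_MH = (458.4946 + 152.1621) / (324.4665 + 63.6249) = 610.6567 / 388.0915 = 1.57349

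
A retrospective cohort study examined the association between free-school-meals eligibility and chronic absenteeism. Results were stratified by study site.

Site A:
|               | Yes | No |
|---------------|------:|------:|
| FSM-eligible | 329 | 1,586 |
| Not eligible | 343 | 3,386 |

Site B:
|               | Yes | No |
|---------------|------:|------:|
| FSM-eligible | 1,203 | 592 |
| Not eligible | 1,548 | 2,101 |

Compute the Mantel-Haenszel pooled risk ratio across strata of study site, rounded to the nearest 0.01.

RR_MH = Σ(aᵢ·n₀ᵢ/nᵢ) / Σ(cᵢ·n₁ᵢ/nᵢ), with n₁ᵢ = aᵢ+bᵢ (exposed), n₀ᵢ = cᵢ+dᵢ (unexposed), nᵢ = n₁ᵢ+n₀ᵢ.
Stratum 1 (Site A): n₁ = 1915, n₀ = 3729, n = 5644; a·n₀/n = 329·3729/5644 = 217.3708; c·n₁/n = 343·1915/5644 = 116.3793
Stratum 2 (Site B): n₁ = 1795, n₀ = 3649, n = 5444; a·n₀/n = 1203·3649/5444 = 806.3459; c·n₁/n = 1548·1795/5444 = 510.4078
RR_MH = (217.3708 + 806.3459) / (116.3793 + 510.4078) = 1023.7167 / 626.7871 = 1.63328

1.63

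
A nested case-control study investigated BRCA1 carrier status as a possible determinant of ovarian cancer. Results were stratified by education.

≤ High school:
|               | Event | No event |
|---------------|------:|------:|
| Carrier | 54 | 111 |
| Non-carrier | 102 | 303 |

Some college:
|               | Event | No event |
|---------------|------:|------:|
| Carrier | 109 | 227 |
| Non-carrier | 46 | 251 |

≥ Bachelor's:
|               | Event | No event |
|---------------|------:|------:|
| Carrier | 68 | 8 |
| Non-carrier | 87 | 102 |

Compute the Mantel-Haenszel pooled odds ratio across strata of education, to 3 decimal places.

OR_MH = Σ(aᵢdᵢ/nᵢ) / Σ(bᵢcᵢ/nᵢ), where nᵢ is the stratum total.
Stratum 1 (≤ High school): n = 570; a·d/n = 54·303/570 = 28.7053; b·c/n = 111·102/570 = 19.8632
Stratum 2 (Some college): n = 633; a·d/n = 109·251/633 = 43.2212; b·c/n = 227·46/633 = 16.4961
Stratum 3 (≥ Bachelor's): n = 265; a·d/n = 68·102/265 = 26.1736; b·c/n = 8·87/265 = 2.6264
OR_MH = (28.7053 + 43.2212 + 26.1736) / (19.8632 + 16.4961 + 2.6264) = 98.1000 / 38.9856 = 2.51631

2.516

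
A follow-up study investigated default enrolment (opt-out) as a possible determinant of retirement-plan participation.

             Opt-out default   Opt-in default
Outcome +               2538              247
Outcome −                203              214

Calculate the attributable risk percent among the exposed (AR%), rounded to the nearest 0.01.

42.14

Reading the table with exposure as columns: a = 2538 (Opt-out default, case), b = 203 (Opt-out default, non-case), c = 247 (Opt-in default, case), d = 214.
Risk in exposed = 2538/2741 = 0.92594; risk in unexposed = 247/461 = 0.53579.
RR = 0.92594/0.53579 = 1.72817
AR% = (RR − 1)/RR × 100 = (1.72817 − 1)/1.72817 × 100 = 42.1353%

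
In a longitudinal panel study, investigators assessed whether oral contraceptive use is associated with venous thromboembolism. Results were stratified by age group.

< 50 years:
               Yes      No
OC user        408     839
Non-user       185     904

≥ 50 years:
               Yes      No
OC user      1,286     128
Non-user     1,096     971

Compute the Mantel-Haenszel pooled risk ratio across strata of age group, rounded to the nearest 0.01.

1.75

RR_MH = Σ(aᵢ·n₀ᵢ/nᵢ) / Σ(cᵢ·n₁ᵢ/nᵢ), with n₁ᵢ = aᵢ+bᵢ (exposed), n₀ᵢ = cᵢ+dᵢ (unexposed), nᵢ = n₁ᵢ+n₀ᵢ.
Stratum 1 (< 50 years): n₁ = 1247, n₀ = 1089, n = 2336; a·n₀/n = 408·1089/2336 = 190.2021; c·n₁/n = 185·1247/2336 = 98.7564
Stratum 2 (≥ 50 years): n₁ = 1414, n₀ = 2067, n = 3481; a·n₀/n = 1286·2067/3481 = 763.6202; c·n₁/n = 1096·1414/3481 = 445.2008
RR_MH = (190.2021 + 763.6202) / (98.7564 + 445.2008) = 953.8223 / 543.9572 = 1.75349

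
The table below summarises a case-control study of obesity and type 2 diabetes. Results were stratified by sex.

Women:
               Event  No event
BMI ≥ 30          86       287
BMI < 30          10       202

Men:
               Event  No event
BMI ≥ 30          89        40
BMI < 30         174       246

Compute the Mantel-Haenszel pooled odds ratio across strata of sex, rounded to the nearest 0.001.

3.957

OR_MH = Σ(aᵢdᵢ/nᵢ) / Σ(bᵢcᵢ/nᵢ), where nᵢ is the stratum total.
Stratum 1 (Women): n = 585; a·d/n = 86·202/585 = 29.6957; b·c/n = 287·10/585 = 4.9060
Stratum 2 (Men): n = 549; a·d/n = 89·246/549 = 39.8798; b·c/n = 40·174/549 = 12.6776
OR_MH = (29.6957 + 39.8798) / (4.9060 + 12.6776) = 69.5755 / 17.5836 = 3.95685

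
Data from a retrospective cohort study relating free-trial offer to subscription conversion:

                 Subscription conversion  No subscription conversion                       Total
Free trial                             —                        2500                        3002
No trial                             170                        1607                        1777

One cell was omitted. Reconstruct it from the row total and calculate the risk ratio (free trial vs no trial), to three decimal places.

The missing cell is in the exposed row: 3002 − 2500 = 502.
So a = 502, b = 2500, c = 170, d = 1607.
RR = [a/(a+b)] / [c/(c+d)] = (502/3002) / (170/1777) = 0.16722/0.09567 = 1.74796

1.748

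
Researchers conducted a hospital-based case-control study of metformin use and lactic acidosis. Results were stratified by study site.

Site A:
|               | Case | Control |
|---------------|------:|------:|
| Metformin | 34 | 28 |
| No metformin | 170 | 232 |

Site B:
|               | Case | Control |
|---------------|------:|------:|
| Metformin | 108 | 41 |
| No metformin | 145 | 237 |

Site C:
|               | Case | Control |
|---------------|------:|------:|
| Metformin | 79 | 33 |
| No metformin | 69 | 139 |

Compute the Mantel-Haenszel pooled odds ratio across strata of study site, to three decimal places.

OR_MH = Σ(aᵢdᵢ/nᵢ) / Σ(bᵢcᵢ/nᵢ), where nᵢ is the stratum total.
Stratum 1 (Site A): n = 464; a·d/n = 34·232/464 = 17.0000; b·c/n = 28·170/464 = 10.2586
Stratum 2 (Site B): n = 531; a·d/n = 108·237/531 = 48.2034; b·c/n = 41·145/531 = 11.1959
Stratum 3 (Site C): n = 320; a·d/n = 79·139/320 = 34.3156; b·c/n = 33·69/320 = 7.1156
OR_MH = (17.0000 + 48.2034 + 34.3156) / (10.2586 + 11.1959 + 7.1156) = 99.5190 / 28.5701 = 3.48333

3.483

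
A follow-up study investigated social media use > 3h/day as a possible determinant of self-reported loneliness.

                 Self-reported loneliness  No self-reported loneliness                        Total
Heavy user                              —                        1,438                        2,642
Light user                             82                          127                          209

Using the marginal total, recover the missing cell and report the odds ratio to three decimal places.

1.297

The missing cell is in the exposed row: 2642 − 1438 = 1204.
So a = 1204, b = 1438, c = 82, d = 127.
OR = (a·d)/(b·c) = (1204 × 127) / (1438 × 82) = 152908 / 117916 = 1.29675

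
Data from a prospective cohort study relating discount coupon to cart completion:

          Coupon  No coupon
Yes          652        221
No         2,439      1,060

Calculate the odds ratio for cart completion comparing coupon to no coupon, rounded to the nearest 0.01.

1.28

Reading the table with exposure as columns: a = 652 (Coupon, case), b = 2439 (Coupon, non-case), c = 221 (No coupon, case), d = 1060.
OR = (a·d)/(b·c) = (652 × 1060) / (2439 × 221) = 691120 / 539019 = 1.28218
The odds of cart completion are about 1.28 times as high in the coupon group.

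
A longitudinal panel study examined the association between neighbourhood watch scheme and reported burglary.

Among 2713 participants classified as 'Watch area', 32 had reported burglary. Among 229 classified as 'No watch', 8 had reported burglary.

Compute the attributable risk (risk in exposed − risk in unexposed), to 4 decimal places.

From the description: a = 32, b = 2681, c = 8, d = 221.
Risk in exposed = 32/2713 = 0.011795; risk in unexposed = 8/229 = 0.034934.
Risk difference = 0.011795 − 0.034934 = -0.023139

-0.0231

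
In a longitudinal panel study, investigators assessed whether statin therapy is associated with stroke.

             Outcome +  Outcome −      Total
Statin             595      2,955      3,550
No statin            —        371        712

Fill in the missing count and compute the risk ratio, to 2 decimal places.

The missing cell is in the unexposed row: 712 − 371 = 341.
So a = 595, b = 2955, c = 341, d = 371.
RR = [a/(a+b)] / [c/(c+d)] = (595/3550) / (341/712) = 0.16761/0.47893 = 0.34996

0.35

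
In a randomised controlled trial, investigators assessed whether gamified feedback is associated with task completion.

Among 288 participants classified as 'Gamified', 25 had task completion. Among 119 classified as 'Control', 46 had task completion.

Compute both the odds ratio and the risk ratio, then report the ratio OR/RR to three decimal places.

From the description: a = 25, b = 263, c = 46, d = 73.
OR = (25·73)/(263·46) = 1825/12098 = 0.15085
Risk in exposed = 25/288 = 0.08681; risk in unexposed = 46/119 = 0.38655; RR = 0.22456
OR/RR = 0.15085 / 0.22456 = 0.67176
The outcome is not rare, so the OR lies further from 1 than the RR.

0.672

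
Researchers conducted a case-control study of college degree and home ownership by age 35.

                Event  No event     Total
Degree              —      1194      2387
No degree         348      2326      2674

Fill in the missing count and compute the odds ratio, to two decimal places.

6.68

The missing cell is in the exposed row: 2387 − 1194 = 1193.
So a = 1193, b = 1194, c = 348, d = 2326.
OR = (a·d)/(b·c) = (1193 × 2326) / (1194 × 348) = 2774918 / 415512 = 6.67831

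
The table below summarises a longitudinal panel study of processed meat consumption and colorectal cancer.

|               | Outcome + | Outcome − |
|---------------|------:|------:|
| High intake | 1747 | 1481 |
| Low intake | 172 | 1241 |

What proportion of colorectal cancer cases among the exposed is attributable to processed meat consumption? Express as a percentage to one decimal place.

77.5

Cells: a = 1747, b = 1481, c = 172, d = 1241.
Risk in exposed = 1747/3228 = 0.54120; risk in unexposed = 172/1413 = 0.12173.
RR = 0.54120/0.12173 = 4.44604
AR% = (RR − 1)/RR × 100 = (4.44604 − 1)/4.44604 × 100 = 77.5081%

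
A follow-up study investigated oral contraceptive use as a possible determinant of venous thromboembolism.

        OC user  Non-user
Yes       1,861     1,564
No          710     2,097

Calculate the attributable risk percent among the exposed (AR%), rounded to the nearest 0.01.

Reading the table with exposure as columns: a = 1861 (OC user, case), b = 710 (OC user, non-case), c = 1564 (Non-user, case), d = 2097.
Risk in exposed = 1861/2571 = 0.72384; risk in unexposed = 1564/3661 = 0.42721.
RR = 0.72384/0.42721 = 1.69437
AR% = (RR − 1)/RR × 100 = (1.69437 − 1)/1.69437 × 100 = 40.9809%

40.98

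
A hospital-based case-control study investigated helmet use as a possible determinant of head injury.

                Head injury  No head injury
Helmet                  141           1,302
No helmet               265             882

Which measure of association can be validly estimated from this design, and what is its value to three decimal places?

Cells: a = 141, b = 1302, c = 265, d = 882.
This is a hospital-based case-control study: participants were sampled on outcome status, so risks in the source population cannot be estimated directly — relative risk is not valid here. The odds ratio is the appropriate measure.
OR = (a·d)/(b·c) = (141 × 882) / (1302 × 265) = 124362 / 345030 = 0.36044

0.360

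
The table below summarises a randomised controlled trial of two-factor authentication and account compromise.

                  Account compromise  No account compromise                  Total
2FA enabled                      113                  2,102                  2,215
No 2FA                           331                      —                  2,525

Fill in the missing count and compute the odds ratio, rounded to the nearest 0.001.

The missing cell is in the unexposed row: 2525 − 331 = 2194.
So a = 113, b = 2102, c = 331, d = 2194.
OR = (a·d)/(b·c) = (113 × 2194) / (2102 × 331) = 247922 / 695762 = 0.35633

0.356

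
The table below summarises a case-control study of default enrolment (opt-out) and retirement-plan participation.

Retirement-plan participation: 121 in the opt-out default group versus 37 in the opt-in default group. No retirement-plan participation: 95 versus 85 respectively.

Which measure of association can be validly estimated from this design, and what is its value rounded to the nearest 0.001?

From the description: a = 121, b = 95, c = 37, d = 85.
This is a case-control study: participants were sampled on outcome status, so risks in the source population cannot be estimated directly — relative risk is not valid here. The odds ratio is the appropriate measure.
OR = (a·d)/(b·c) = (121 × 85) / (95 × 37) = 10285 / 3515 = 2.92603

2.926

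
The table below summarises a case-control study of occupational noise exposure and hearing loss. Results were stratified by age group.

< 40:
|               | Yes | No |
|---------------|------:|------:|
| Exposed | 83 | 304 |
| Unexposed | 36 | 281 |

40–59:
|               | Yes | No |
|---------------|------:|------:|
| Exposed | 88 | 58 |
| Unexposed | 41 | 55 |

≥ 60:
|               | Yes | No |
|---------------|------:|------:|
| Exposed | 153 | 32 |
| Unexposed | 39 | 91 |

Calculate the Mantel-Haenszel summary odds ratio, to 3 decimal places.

OR_MH = Σ(aᵢdᵢ/nᵢ) / Σ(bᵢcᵢ/nᵢ), where nᵢ is the stratum total.
Stratum 1 (< 40): n = 704; a·d/n = 83·281/704 = 33.1293; b·c/n = 304·36/704 = 15.5455
Stratum 2 (40–59): n = 242; a·d/n = 88·55/242 = 20.0000; b·c/n = 58·41/242 = 9.8264
Stratum 3 (≥ 60): n = 315; a·d/n = 153·91/315 = 44.2000; b·c/n = 32·39/315 = 3.9619
OR_MH = (33.1293 + 20.0000 + 44.2000) / (15.5455 + 9.8264 + 3.9619) = 97.3293 / 29.3338 = 3.31799

3.318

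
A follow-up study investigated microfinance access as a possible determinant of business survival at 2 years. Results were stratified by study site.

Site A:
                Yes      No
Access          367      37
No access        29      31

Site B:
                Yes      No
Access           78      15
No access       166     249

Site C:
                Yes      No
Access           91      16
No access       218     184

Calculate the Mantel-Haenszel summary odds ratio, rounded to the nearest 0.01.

OR_MH = Σ(aᵢdᵢ/nᵢ) / Σ(bᵢcᵢ/nᵢ), where nᵢ is the stratum total.
Stratum 1 (Site A): n = 464; a·d/n = 367·31/464 = 24.5194; b·c/n = 37·29/464 = 2.3125
Stratum 2 (Site B): n = 508; a·d/n = 78·249/508 = 38.2323; b·c/n = 15·166/508 = 4.9016
Stratum 3 (Site C): n = 509; a·d/n = 91·184/509 = 32.8959; b·c/n = 16·218/509 = 6.8527
OR_MH = (24.5194 + 38.2323 + 32.8959) / (2.3125 + 4.9016 + 6.8527) = 95.6476 / 14.0667 = 6.79956

6.80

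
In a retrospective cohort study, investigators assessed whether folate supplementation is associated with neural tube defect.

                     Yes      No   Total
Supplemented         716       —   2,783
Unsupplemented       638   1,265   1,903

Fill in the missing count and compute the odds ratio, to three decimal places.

The missing cell is in the exposed row: 2783 − 716 = 2067.
So a = 716, b = 2067, c = 638, d = 1265.
OR = (a·d)/(b·c) = (716 × 1265) / (2067 × 638) = 905740 / 1318746 = 0.68682

0.687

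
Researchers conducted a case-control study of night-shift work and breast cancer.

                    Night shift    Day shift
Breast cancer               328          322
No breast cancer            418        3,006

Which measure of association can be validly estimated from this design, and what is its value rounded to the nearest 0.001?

Reading the table with exposure as columns: a = 328 (Night shift, case), b = 418 (Night shift, non-case), c = 322 (Day shift, case), d = 3006.
This is a case-control study: participants were sampled on outcome status, so risks in the source population cannot be estimated directly — relative risk is not valid here. The odds ratio is the appropriate measure.
OR = (a·d)/(b·c) = (328 × 3006) / (418 × 322) = 985968 / 134596 = 7.32539

7.325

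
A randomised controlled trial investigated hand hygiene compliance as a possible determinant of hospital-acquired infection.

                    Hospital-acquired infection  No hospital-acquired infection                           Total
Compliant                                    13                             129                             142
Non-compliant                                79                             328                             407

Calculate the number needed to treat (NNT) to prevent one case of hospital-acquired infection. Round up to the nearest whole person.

10

Risk in treated group = 13/142 = 0.09155; risk in control = 79/407 = 0.19410.
Absolute risk reduction = 0.19410 − 0.09155 = 0.10255
NNT = 1 / ARR = 1 / 0.10255 = 9.751 → round up → 10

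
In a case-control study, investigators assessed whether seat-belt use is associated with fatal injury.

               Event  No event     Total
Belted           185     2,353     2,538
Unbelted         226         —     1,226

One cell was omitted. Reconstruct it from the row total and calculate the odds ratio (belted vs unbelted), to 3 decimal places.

The missing cell is in the unexposed row: 1226 − 226 = 1000.
So a = 185, b = 2353, c = 226, d = 1000.
OR = (a·d)/(b·c) = (185 × 1000) / (2353 × 226) = 185000 / 531778 = 0.34789

0.348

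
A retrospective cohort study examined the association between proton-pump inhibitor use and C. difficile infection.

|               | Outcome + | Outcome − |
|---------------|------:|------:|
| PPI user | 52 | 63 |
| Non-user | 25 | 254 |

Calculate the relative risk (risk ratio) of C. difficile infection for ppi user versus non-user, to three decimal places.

5.046

Cells: a = 52, b = 63, c = 25, d = 254.
Risk in exposed = 52/115 = 0.45217; risk in unexposed = 25/279 = 0.08961.
RR = 0.45217 / 0.08961 = 5.04626
The risk among the exposed is 5.05 times that among the unexposed.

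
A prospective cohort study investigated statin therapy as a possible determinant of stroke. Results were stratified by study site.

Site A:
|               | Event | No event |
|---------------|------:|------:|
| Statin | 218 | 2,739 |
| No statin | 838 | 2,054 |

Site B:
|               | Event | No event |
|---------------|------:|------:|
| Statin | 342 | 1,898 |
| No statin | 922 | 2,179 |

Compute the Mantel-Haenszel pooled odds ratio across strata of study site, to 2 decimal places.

OR_MH = Σ(aᵢdᵢ/nᵢ) / Σ(bᵢcᵢ/nᵢ), where nᵢ is the stratum total.
Stratum 1 (Site A): n = 5849; a·d/n = 218·2054/5849 = 76.5553; b·c/n = 2739·838/5849 = 392.4230
Stratum 2 (Site B): n = 5341; a·d/n = 342·2179/5341 = 139.5278; b·c/n = 1898·922/5341 = 327.6458
OR_MH = (76.5553 + 139.5278) / (392.4230 + 327.6458) = 216.0831 / 720.0687 = 0.30009

0.30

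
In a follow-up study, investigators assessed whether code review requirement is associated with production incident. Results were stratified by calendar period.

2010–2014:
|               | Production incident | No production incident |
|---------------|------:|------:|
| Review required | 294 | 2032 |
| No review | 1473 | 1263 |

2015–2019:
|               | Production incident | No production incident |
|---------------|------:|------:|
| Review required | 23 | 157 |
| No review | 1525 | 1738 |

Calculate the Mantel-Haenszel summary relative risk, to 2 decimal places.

RR_MH = Σ(aᵢ·n₀ᵢ/nᵢ) / Σ(cᵢ·n₁ᵢ/nᵢ), with n₁ᵢ = aᵢ+bᵢ (exposed), n₀ᵢ = cᵢ+dᵢ (unexposed), nᵢ = n₁ᵢ+n₀ᵢ.
Stratum 1 (2010–2014): n₁ = 2326, n₀ = 2736, n = 5062; a·n₀/n = 294·2736/5062 = 158.9064; c·n₁/n = 1473·2326/5062 = 676.8467
Stratum 2 (2015–2019): n₁ = 180, n₀ = 3263, n = 3443; a·n₀/n = 23·3263/3443 = 21.7976; c·n₁/n = 1525·180/3443 = 79.7270
RR_MH = (158.9064 + 21.7976) / (676.8467 + 79.7270) = 180.7039 / 756.5737 = 0.23885

0.24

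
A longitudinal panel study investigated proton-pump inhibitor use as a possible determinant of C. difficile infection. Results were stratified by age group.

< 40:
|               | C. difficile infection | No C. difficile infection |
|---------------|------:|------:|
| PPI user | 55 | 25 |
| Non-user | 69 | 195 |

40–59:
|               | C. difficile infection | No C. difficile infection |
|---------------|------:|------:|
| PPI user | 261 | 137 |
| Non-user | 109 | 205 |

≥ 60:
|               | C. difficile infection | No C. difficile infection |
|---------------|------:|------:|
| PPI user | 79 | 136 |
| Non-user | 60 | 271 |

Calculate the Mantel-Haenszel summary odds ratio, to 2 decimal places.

3.56

OR_MH = Σ(aᵢdᵢ/nᵢ) / Σ(bᵢcᵢ/nᵢ), where nᵢ is the stratum total.
Stratum 1 (< 40): n = 344; a·d/n = 55·195/344 = 31.1773; b·c/n = 25·69/344 = 5.0145
Stratum 2 (40–59): n = 712; a·d/n = 261·205/712 = 75.1475; b·c/n = 137·109/712 = 20.9733
Stratum 3 (≥ 60): n = 546; a·d/n = 79·271/546 = 39.2106; b·c/n = 136·60/546 = 14.9451
OR_MH = (31.1773 + 75.1475 + 39.2106) / (5.0145 + 20.9733 + 14.9451) = 145.5354 / 40.9329 = 3.55546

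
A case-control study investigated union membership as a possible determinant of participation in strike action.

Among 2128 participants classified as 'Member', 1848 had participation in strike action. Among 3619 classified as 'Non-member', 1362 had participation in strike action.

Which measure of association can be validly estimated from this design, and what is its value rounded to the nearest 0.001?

10.937

From the description: a = 1848, b = 280, c = 1362, d = 2257.
This is a case-control study: participants were sampled on outcome status, so risks in the source population cannot be estimated directly — relative risk is not valid here. The odds ratio is the appropriate measure.
OR = (a·d)/(b·c) = (1848 × 2257) / (280 × 1362) = 4170936 / 381360 = 10.93700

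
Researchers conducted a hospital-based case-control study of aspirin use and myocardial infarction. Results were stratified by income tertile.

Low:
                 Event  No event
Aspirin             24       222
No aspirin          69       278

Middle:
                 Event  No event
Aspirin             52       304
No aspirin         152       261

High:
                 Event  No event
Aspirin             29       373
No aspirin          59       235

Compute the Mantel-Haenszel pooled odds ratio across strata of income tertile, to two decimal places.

OR_MH = Σ(aᵢdᵢ/nᵢ) / Σ(bᵢcᵢ/nᵢ), where nᵢ is the stratum total.
Stratum 1 (Low): n = 593; a·d/n = 24·278/593 = 11.2513; b·c/n = 222·69/593 = 25.8314
Stratum 2 (Middle): n = 769; a·d/n = 52·261/769 = 17.6489; b·c/n = 304·152/769 = 60.0884
Stratum 3 (High): n = 696; a·d/n = 29·235/696 = 9.7917; b·c/n = 373·59/696 = 31.6193
OR_MH = (11.2513 + 17.6489 + 9.7917) / (25.8314 + 60.0884 + 31.6193) = 38.6918 / 117.5390 = 0.32918

0.33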